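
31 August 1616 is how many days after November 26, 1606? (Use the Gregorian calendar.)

3566

Nov 26, 1606 → Nov 26, 1607: 365 days.
Nov 26, 1607 → Nov 26, 1608: 366 days (Feb 29, 1608 is in that span).
Nov 26, 1608 → Nov 26, 1609: 365 days.
Nov 26, 1609 → Nov 26, 1610: 365 days.
Nov 26, 1610 → Nov 26, 1611: 365 days.
Nov 26, 1611 → Nov 26, 1612: 366 days (Feb 29, 1612 is in that span).
Nov 26, 1612 → Nov 26, 1613: 365 days.
Nov 26, 1613 → Nov 26, 1614: 365 days.
Nov 26, 1614 → Nov 26, 1615: 365 days.
Nov 26, 1615 → Dec 26, 1615: 30 days (November has 30).
Dec 26, 1615 → Jan 26, 1616: 31 days (December has 31).
Jan 26, 1616 → Feb 26, 1616: 31 days (January has 31).
Feb 26, 1616 → Mar 26, 1616: 29 days (February has 29).
Mar 26, 1616 → Apr 26, 1616: 31 days (March has 31).
Apr 26, 1616 → May 26, 1616: 30 days (April has 30).
May 26, 1616 → Jun 26, 1616: 31 days (May has 31).
Jun 26, 1616 → Jul 26, 1616: 30 days (June has 30).
Jul 26, 1616 → Aug 26, 1616: 31 days (July has 31).
Aug 26, 1616 → Aug 31, 1616: 5 days.
Total: 3566 days.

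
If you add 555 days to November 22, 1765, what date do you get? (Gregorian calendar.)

+365 (one year) → Nov 22, 1766 (190 left).
Nov has 30 days: +9 → Dec 1, 1766 (181 left).
Dec has 31 days: +31 → Jan 1, 1767 (150 left).
Jan has 31 days: +31 → Feb 1, 1767 (119 left).
Feb has 28 days: +28 → Mar 1, 1767 (91 left).
Mar has 31 days: +31 → Apr 1, 1767 (60 left).
Apr has 30 days: +30 → May 1, 1767 (30 left).
+30 → May 31, 1767.

May 31, 1767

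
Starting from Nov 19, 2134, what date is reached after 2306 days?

+365 (one year) → Nov 19, 2135 (1941 left).
+366 (one year; includes Feb 29, 2136) → Nov 19, 2136 (1575 left).
+365 (one year) → Nov 19, 2137 (1210 left).
+365 (one year) → Nov 19, 2138 (845 left).
+365 (one year) → Nov 19, 2139 (480 left).
+366 (one year; includes Feb 29, 2140) → Nov 19, 2140 (114 left).
Nov has 30 days: +12 → Dec 1, 2140 (102 left).
Dec has 31 days: +31 → Jan 1, 2141 (71 left).
Jan has 31 days: +31 → Feb 1, 2141 (40 left).
Feb has 28 days: +28 → Mar 1, 2141 (12 left).
+12 → Mar 13, 2141.

March 13, 2141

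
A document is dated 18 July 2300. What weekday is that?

Doomsday rule: the anchor day for the 2300s is Wednesday. For year 00: 0÷12 = 0 r 0, and 0÷4 = 0, so 0+0+0 = 0.
Wednesday + 0 ≡ Wednesday — that's 2300's doomsday.
In July the doomsday date is Jul 11.
Jul 18 is 7 days after Jul 11; 7 mod 7 = 0, so Wednesday + 0 = Wednesday.

Wednesday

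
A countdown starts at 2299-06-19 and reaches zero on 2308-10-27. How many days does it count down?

Jun 19, 2299 → Jun 19, 2300: 365 days.
Jun 19, 2300 → Jun 19, 2301: 365 days.
Jun 19, 2301 → Jun 19, 2302: 365 days.
Jun 19, 2302 → Jun 19, 2303: 365 days.
Jun 19, 2303 → Jun 19, 2304: 366 days (Feb 29, 2304 is in that span).
Jun 19, 2304 → Jun 19, 2305: 365 days.
Jun 19, 2305 → Jun 19, 2306: 365 days.
Jun 19, 2306 → Jun 19, 2307: 365 days.
Jun 19, 2307 → Jun 19, 2308: 366 days (Feb 29, 2308 is in that span).
Jun 19, 2308 → Jul 19, 2308: 30 days (June has 30).
Jul 19, 2308 → Aug 19, 2308: 31 days (July has 31).
Aug 19, 2308 → Sep 19, 2308: 31 days (August has 31).
Sep 19, 2308 → Oct 19, 2308: 30 days (September has 30).
Oct 19, 2308 → Oct 27, 2308: 8 days.
Total: 3417 days.

3417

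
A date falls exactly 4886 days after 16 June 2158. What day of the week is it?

Friday

Jun 16, 2158 is a Friday.
4886 mod 7 = 0, so 4886 days after a Friday is Friday + 0 = Friday.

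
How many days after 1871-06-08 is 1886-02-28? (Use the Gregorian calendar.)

Jun 8, 1871 → Jun 8, 1872: 366 days (Feb 29, 1872 is in that span).
Jun 8, 1872 → Jun 8, 1873: 365 days.
Jun 8, 1873 → Jun 8, 1874: 365 days.
Jun 8, 1874 → Jun 8, 1875: 365 days.
Jun 8, 1875 → Jun 8, 1876: 366 days (Feb 29, 1876 is in that span).
Jun 8, 1876 → Jun 8, 1877: 365 days.
Jun 8, 1877 → Jun 8, 1878: 365 days.
Jun 8, 1878 → Jun 8, 1879: 365 days.
Jun 8, 1879 → Jun 8, 1880: 366 days (Feb 29, 1880 is in that span).
Jun 8, 1880 → Jun 8, 1881: 365 days.
Jun 8, 1881 → Jun 8, 1882: 365 days.
Jun 8, 1882 → Jun 8, 1883: 365 days.
Jun 8, 1883 → Jun 8, 1884: 366 days (Feb 29, 1884 is in that span).
Jun 8, 1884 → Jun 8, 1885: 365 days.
Jun 8, 1885 → Jul 8, 1885: 30 days (June has 30).
Jul 8, 1885 → Aug 8, 1885: 31 days (July has 31).
Aug 8, 1885 → Sep 8, 1885: 31 days (August has 31).
Sep 8, 1885 → Oct 8, 1885: 30 days (September has 30).
Oct 8, 1885 → Nov 8, 1885: 31 days (October has 31).
Nov 8, 1885 → Dec 8, 1885: 30 days (November has 30).
Dec 8, 1885 → Jan 8, 1886: 31 days (December has 31).
Jan 8, 1886 → Feb 8, 1886: 31 days (January has 31).
Feb 8, 1886 → Feb 28, 1886: 20 days.
Total: 5379 days.

5379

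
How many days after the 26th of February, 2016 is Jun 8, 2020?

Feb 26, 2016 → Feb 26, 2017: 366 days (Feb 29, 2016 is in that span).
Feb 26, 2017 → Feb 26, 2018: 365 days.
Feb 26, 2018 → Feb 26, 2019: 365 days.
Feb 26, 2019 → Feb 26, 2020: 365 days.
Feb 26, 2020 → Mar 26, 2020: 29 days (February has 29).
Mar 26, 2020 → Apr 26, 2020: 31 days (March has 31).
Apr 26, 2020 → May 26, 2020: 30 days (April has 30).
May 26, 2020 → Jun 8, 2020: 13 days.
Total: 1564 days.

1564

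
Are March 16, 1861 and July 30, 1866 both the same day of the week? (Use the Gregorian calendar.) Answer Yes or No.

From Mar 16, 1861 to Jul 30, 1866 is 1962 days.
1962 mod 7 = 2, so they are different weekdays.
(Mar 16, 1861 is a Saturday; Jul 30, 1866 is a Monday.)

No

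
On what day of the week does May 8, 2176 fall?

Doomsday rule: the anchor day for the 2100s is Sunday. For year 76: 76÷12 = 6 r 4, and 4÷4 = 1, so 6+4+1 = 11.
Sunday + 11 ≡ Thursday — that's 2176's doomsday.
In May the doomsday date is May 9.
May 8 is 1 day before May 9; 1 mod 7 = 1, so Thursday − 1 = Wednesday.

Wednesday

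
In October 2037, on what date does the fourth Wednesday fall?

October 28, 2037

October 1, 2037 is a Thursday.
The first Wednesday is therefore October 7 (6 days later).
The fourth Wednesday is 7 + 3×7 = October 28.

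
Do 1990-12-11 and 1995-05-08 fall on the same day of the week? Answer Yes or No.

No

From Dec 11, 1990 to May 8, 1995 is 1609 days.
1609 mod 7 = 6, so they are different weekdays.
(Dec 11, 1990 is a Tuesday; May 8, 1995 is a Monday.)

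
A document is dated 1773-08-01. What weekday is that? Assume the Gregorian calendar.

Doomsday rule: the anchor day for the 1700s is Sunday. For year 73: 73÷12 = 6 r 1, and 1÷4 = 0, so 6+1+0 = 7.
Sunday + 7 ≡ Sunday — that's 1773's doomsday.
In August the doomsday date is Aug 8.
Aug 1 is 7 days before Aug 8; 7 mod 7 = 0, so Sunday − 0 = Sunday.

Sunday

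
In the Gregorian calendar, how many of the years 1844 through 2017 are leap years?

43

Multiples of 4 in [1844,2017]: 44.
Of those, multiples of 100: 2 (not leap unless ÷400).
Multiples of 400: 1.
Leap years = 44 − 2 + 1 = 43.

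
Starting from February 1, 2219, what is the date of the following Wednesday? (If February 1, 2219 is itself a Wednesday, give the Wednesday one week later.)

Feb 1, 2219 is a Monday.
From Monday to the next Wednesday is 2 days.
Feb 1, 2219 + 2 = Feb 3, 2219.

February 3, 2219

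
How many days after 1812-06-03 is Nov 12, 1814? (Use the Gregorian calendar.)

Jun 3, 1812 → Jun 3, 1813: 365 days.
Jun 3, 1813 → Jun 3, 1814: 365 days.
Jun 3, 1814 → Jul 3, 1814: 30 days (June has 30).
Jul 3, 1814 → Aug 3, 1814: 31 days (July has 31).
Aug 3, 1814 → Sep 3, 1814: 31 days (August has 31).
Sep 3, 1814 → Oct 3, 1814: 30 days (September has 30).
Oct 3, 1814 → Nov 3, 1814: 31 days (October has 31).
Nov 3, 1814 → Nov 12, 1814: 9 days.
Total: 892 days.

892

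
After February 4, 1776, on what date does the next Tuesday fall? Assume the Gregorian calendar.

Feb 4, 1776 is a Sunday.
From Sunday to the next Tuesday is 2 days.
Feb 4, 1776 + 2 = Feb 6, 1776.

February 6, 1776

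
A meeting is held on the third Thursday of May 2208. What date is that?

May 19, 2208

May 1, 2208 is a Sunday.
The first Thursday is therefore May 5 (4 days later).
The third Thursday is 5 + 2×7 = May 19.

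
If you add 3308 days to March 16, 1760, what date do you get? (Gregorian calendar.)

April 6, 1769

+365 (one year) → Mar 16, 1761 (2943 left).
+365 (one year) → Mar 16, 1762 (2578 left).
+365 (one year) → Mar 16, 1763 (2213 left).
+366 (one year; includes Feb 29, 1764) → Mar 16, 1764 (1847 left).
+365 (one year) → Mar 16, 1765 (1482 left).
+365 (one year) → Mar 16, 1766 (1117 left).
+365 (one year) → Mar 16, 1767 (752 left).
+366 (one year; includes Feb 29, 1768) → Mar 16, 1768 (386 left).
Mar has 31 days: +16 → Apr 1, 1768 (370 left).
Apr has 30 days: +30 → May 1, 1768 (340 left).
May has 31 days: +31 → Jun 1, 1768 (309 left).
Jun has 30 days: +30 → Jul 1, 1768 (279 left).
Jul has 31 days: +31 → Aug 1, 1768 (248 left).
Aug has 31 days: +31 → Sep 1, 1768 (217 left).
Sep has 30 days: +30 → Oct 1, 1768 (187 left).
Oct has 31 days: +31 → Nov 1, 1768 (156 left).
Nov has 30 days: +30 → Dec 1, 1768 (126 left).
Dec has 31 days: +31 → Jan 1, 1769 (95 left).
Jan has 31 days: +31 → Feb 1, 1769 (64 left).
Feb has 28 days: +28 → Mar 1, 1769 (36 left).
Mar has 31 days: +31 → Apr 1, 1769 (5 left).
+5 → Apr 6, 1769.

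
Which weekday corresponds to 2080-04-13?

Saturday

January 1, 2080 is a Monday.
Jan 1, 2080 → Feb 1, 2080: 31 days (January has 31).
Feb 1, 2080 → Mar 1, 2080: 29 days (February has 29).
Mar 1, 2080 → Apr 1, 2080: 31 days (March has 31).
Apr 1, 2080 → Apr 13, 2080: 12 days.
Total: 103 days.
103 mod 7 = 5, so Monday + 5 = Saturday.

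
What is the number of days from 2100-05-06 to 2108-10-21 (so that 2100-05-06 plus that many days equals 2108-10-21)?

3090

May 6, 2100 → May 6, 2101: 365 days.
May 6, 2101 → May 6, 2102: 365 days.
May 6, 2102 → May 6, 2103: 365 days.
May 6, 2103 → May 6, 2104: 366 days (Feb 29, 2104 is in that span).
May 6, 2104 → May 6, 2105: 365 days.
May 6, 2105 → May 6, 2106: 365 days.
May 6, 2106 → May 6, 2107: 365 days.
May 6, 2107 → May 6, 2108: 366 days (Feb 29, 2108 is in that span).
May 6, 2108 → Jun 6, 2108: 31 days (May has 31).
Jun 6, 2108 → Jul 6, 2108: 30 days (June has 30).
Jul 6, 2108 → Aug 6, 2108: 31 days (July has 31).
Aug 6, 2108 → Sep 6, 2108: 31 days (August has 31).
Sep 6, 2108 → Oct 6, 2108: 30 days (September has 30).
Oct 6, 2108 → Oct 21, 2108: 15 days.
Total: 3090 days.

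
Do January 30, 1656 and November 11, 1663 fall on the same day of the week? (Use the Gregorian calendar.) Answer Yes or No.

From Jan 30, 1656 to Nov 11, 1663 is 2842 days.
2842 mod 7 = 0, so they are the same weekday.
(Jan 30, 1656 is a Sunday; Nov 11, 1663 is a Sunday.)

Yes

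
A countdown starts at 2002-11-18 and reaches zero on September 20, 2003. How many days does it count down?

306

Nov 18, 2002 → Dec 18, 2002: 30 days (November has 30).
Dec 18, 2002 → Jan 18, 2003: 31 days (December has 31).
Jan 18, 2003 → Feb 18, 2003: 31 days (January has 31).
Feb 18, 2003 → Mar 18, 2003: 28 days (February has 28).
Mar 18, 2003 → Apr 18, 2003: 31 days (March has 31).
Apr 18, 2003 → May 18, 2003: 30 days (April has 30).
May 18, 2003 → Jun 18, 2003: 31 days (May has 31).
Jun 18, 2003 → Jul 18, 2003: 30 days (June has 30).
Jul 18, 2003 → Aug 18, 2003: 31 days (July has 31).
Aug 18, 2003 → Sep 18, 2003: 31 days (August has 31).
Sep 18, 2003 → Sep 20, 2003: 2 days.
Total: 306 days.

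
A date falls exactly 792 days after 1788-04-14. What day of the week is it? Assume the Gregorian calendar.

Tuesday

Apr 14, 1788 is a Monday.
792 mod 7 = 1, so 792 days after a Monday is Monday + 1 = Tuesday.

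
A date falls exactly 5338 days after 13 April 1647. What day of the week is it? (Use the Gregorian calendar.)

Wednesday

Apr 13, 1647 is a Saturday.
5338 mod 7 = 4, so 5338 days after a Saturday is Saturday + 4 = Wednesday.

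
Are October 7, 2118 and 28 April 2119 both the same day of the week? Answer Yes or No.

Yes

From Oct 7, 2118 to Apr 28, 2119 is 203 days.
203 mod 7 = 0, so they are the same weekday.
(Oct 7, 2118 is a Friday; Apr 28, 2119 is a Friday.)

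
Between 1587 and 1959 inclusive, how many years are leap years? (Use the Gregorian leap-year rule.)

Multiples of 4 in [1587,1959]: 93.
Of those, multiples of 100: 4 (not leap unless ÷400).
Multiples of 400: 1.
Leap years = 93 − 4 + 1 = 90.

90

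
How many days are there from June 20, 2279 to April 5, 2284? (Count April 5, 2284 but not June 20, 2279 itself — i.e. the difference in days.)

1751

Jun 20, 2279 → Jun 20, 2280: 366 days (Feb 29, 2280 is in that span).
Jun 20, 2280 → Jun 20, 2281: 365 days.
Jun 20, 2281 → Jun 20, 2282: 365 days.
Jun 20, 2282 → Jun 20, 2283: 365 days.
Jun 20, 2283 → Jul 20, 2283: 30 days (June has 30).
Jul 20, 2283 → Aug 20, 2283: 31 days (July has 31).
Aug 20, 2283 → Sep 20, 2283: 31 days (August has 31).
Sep 20, 2283 → Oct 20, 2283: 30 days (September has 30).
Oct 20, 2283 → Nov 20, 2283: 31 days (October has 31).
Nov 20, 2283 → Dec 20, 2283: 30 days (November has 30).
Dec 20, 2283 → Jan 20, 2284: 31 days (December has 31).
Jan 20, 2284 → Feb 20, 2284: 31 days (January has 31).
Feb 20, 2284 → Mar 20, 2284: 29 days (February has 29).
Mar 20, 2284 → Apr 5, 2284: 16 days.
Total: 1751 days.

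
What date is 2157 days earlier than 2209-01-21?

−366 (one year; includes Feb 29, 2208) → Jan 21, 2208 (1791 left).
−365 (one year) → Jan 21, 2207 (1426 left).
−365 (one year) → Jan 21, 2206 (1061 left).
−365 (one year) → Jan 21, 2205 (696 left).
−366 (one year; includes Feb 29, 2204) → Jan 21, 2204 (330 left).
−21 → Dec 31, 2203 (end of Dec, 31 days; 309 left).
−31 → Nov 30, 2203 (end of Nov, 30 days; 278 left).
−30 → Oct 31, 2203 (end of Oct, 31 days; 248 left).
−31 → Sep 30, 2203 (end of Sep, 30 days; 217 left).
−30 → Aug 31, 2203 (end of Aug, 31 days; 187 left).
−31 → Jul 31, 2203 (end of Jul, 31 days; 156 left).
−31 → Jun 30, 2203 (end of Jun, 30 days; 125 left).
−30 → May 31, 2203 (end of May, 31 days; 95 left).
−31 → Apr 30, 2203 (end of Apr, 30 days; 64 left).
−30 → Mar 31, 2203 (end of Mar, 31 days; 34 left).
−31 → Feb 28, 2203 (end of Feb, 28 days; 3 left).
−3 → Feb 25, 2203.

February 25, 2203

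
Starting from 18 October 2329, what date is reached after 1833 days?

October 25, 2334

+365 (one year) → Oct 18, 2330 (1468 left).
+365 (one year) → Oct 18, 2331 (1103 left).
+366 (one year; includes Feb 29, 2332) → Oct 18, 2332 (737 left).
+365 (one year) → Oct 18, 2333 (372 left).
Oct has 31 days: +14 → Nov 1, 2333 (358 left).
Nov has 30 days: +30 → Dec 1, 2333 (328 left).
Dec has 31 days: +31 → Jan 1, 2334 (297 left).
Jan has 31 days: +31 → Feb 1, 2334 (266 left).
Feb has 28 days: +28 → Mar 1, 2334 (238 left).
Mar has 31 days: +31 → Apr 1, 2334 (207 left).
Apr has 30 days: +30 → May 1, 2334 (177 left).
May has 31 days: +31 → Jun 1, 2334 (146 left).
Jun has 30 days: +30 → Jul 1, 2334 (116 left).
Jul has 31 days: +31 → Aug 1, 2334 (85 left).
Aug has 31 days: +31 → Sep 1, 2334 (54 left).
Sep has 30 days: +30 → Oct 1, 2334 (24 left).
+24 → Oct 25, 2334.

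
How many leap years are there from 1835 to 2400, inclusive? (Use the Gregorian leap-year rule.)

138

Multiples of 4 in [1835,2400]: 142.
Of those, multiples of 100: 6 (not leap unless ÷400).
Multiples of 400: 2.
Leap years = 142 − 6 + 2 = 138.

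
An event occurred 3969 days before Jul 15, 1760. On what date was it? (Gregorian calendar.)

−366 (one year; includes Feb 29, 1760) → Jul 15, 1759 (3603 left).
−365 (one year) → Jul 15, 1758 (3238 left).
−365 (one year) → Jul 15, 1757 (2873 left).
−365 (one year) → Jul 15, 1756 (2508 left).
−366 (one year; includes Feb 29, 1756) → Jul 15, 1755 (2142 left).
−365 (one year) → Jul 15, 1754 (1777 left).
−365 (one year) → Jul 15, 1753 (1412 left).
−365 (one year) → Jul 15, 1752 (1047 left).
−366 (one year; includes Feb 29, 1752) → Jul 15, 1751 (681 left).
−365 (one year) → Jul 15, 1750 (316 left).
−15 → Jun 30, 1750 (end of Jun, 30 days; 301 left).
−30 → May 31, 1750 (end of May, 31 days; 271 left).
−31 → Apr 30, 1750 (end of Apr, 30 days; 240 left).
−30 → Mar 31, 1750 (end of Mar, 31 days; 210 left).
−31 → Feb 28, 1750 (end of Feb, 28 days; 179 left).
−28 → Jan 31, 1750 (end of Jan, 31 days; 151 left).
−31 → Dec 31, 1749 (end of Dec, 31 days; 120 left).
−31 → Nov 30, 1749 (end of Nov, 30 days; 89 left).
−30 → Oct 31, 1749 (end of Oct, 31 days; 59 left).
−31 → Sep 30, 1749 (end of Sep, 30 days; 28 left).
−28 → Sep 2, 1749.

September 2, 1749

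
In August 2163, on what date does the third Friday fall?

August 1, 2163 is a Monday.
The first Friday is therefore August 5 (4 days later).
The third Friday is 5 + 2×7 = August 19.

August 19, 2163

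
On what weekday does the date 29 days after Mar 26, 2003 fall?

Mar 26, 2003 is a Wednesday.
29 mod 7 = 1, so 29 days after a Wednesday is Wednesday + 1 = Thursday.

Thursday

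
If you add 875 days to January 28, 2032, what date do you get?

June 21, 2034

+366 (one year; includes Feb 29, 2032) → Jan 28, 2033 (509 left).
+365 (one year) → Jan 28, 2034 (144 left).
Jan has 31 days: +4 → Feb 1, 2034 (140 left).
Feb has 28 days: +28 → Mar 1, 2034 (112 left).
Mar has 31 days: +31 → Apr 1, 2034 (81 left).
Apr has 30 days: +30 → May 1, 2034 (51 left).
May has 31 days: +31 → Jun 1, 2034 (20 left).
+20 → Jun 21, 2034.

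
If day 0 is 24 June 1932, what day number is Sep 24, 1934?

Jun 24, 1932 → Jun 24, 1933: 365 days.
Jun 24, 1933 → Jun 24, 1934: 365 days.
Jun 24, 1934 → Jul 24, 1934: 30 days (June has 30).
Jul 24, 1934 → Aug 24, 1934: 31 days (July has 31).
Aug 24, 1934 → Sep 24, 1934: 31 days.
Total: 822 days.

822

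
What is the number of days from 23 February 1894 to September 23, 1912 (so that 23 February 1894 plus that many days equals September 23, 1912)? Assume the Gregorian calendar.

Feb 23, 1894 → Feb 23, 1895: 365 days.
Feb 23, 1895 → Feb 23, 1896: 365 days.
Feb 23, 1896 → Feb 23, 1897: 366 days (Feb 29, 1896 is in that span).
Feb 23, 1897 → Feb 23, 1898: 365 days.
Feb 23, 1898 → Feb 23, 1899: 365 days.
Feb 23, 1899 → Feb 23, 1900: 365 days.
Feb 23, 1900 → Feb 23, 1901: 365 days.
Feb 23, 1901 → Feb 23, 1902: 365 days.
Feb 23, 1902 → Feb 23, 1903: 365 days.
Feb 23, 1903 → Feb 23, 1904: 365 days.
Feb 23, 1904 → Feb 23, 1905: 366 days (Feb 29, 1904 is in that span).
Feb 23, 1905 → Feb 23, 1906: 365 days.
Feb 23, 1906 → Feb 23, 1907: 365 days.
Feb 23, 1907 → Feb 23, 1908: 365 days.
Feb 23, 1908 → Feb 23, 1909: 366 days (Feb 29, 1908 is in that span).
Feb 23, 1909 → Feb 23, 1910: 365 days.
Feb 23, 1910 → Feb 23, 1911: 365 days.
Feb 23, 1911 → Feb 23, 1912: 365 days.
Feb 23, 1912 → Mar 23, 1912: 29 days (February has 29).
Mar 23, 1912 → Apr 23, 1912: 31 days (March has 31).
Apr 23, 1912 → May 23, 1912: 30 days (April has 30).
May 23, 1912 → Jun 23, 1912: 31 days (May has 31).
Jun 23, 1912 → Jul 23, 1912: 30 days (June has 30).
Jul 23, 1912 → Aug 23, 1912: 31 days (July has 31).
Aug 23, 1912 → Sep 23, 1912: 31 days.
Total: 6786 days.

6786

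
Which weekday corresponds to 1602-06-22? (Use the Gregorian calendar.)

Doomsday rule: the anchor day for the 1600s is Tuesday. For year 02: 2÷12 = 0 r 2, and 2÷4 = 0, so 0+2+0 = 2.
Tuesday + 2 ≡ Thursday — that's 1602's doomsday.
In June the doomsday date is Jun 6.
Jun 22 is 16 days after Jun 6; 16 mod 7 = 2, so Thursday + 2 = Saturday.

Saturday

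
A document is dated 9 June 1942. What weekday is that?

Doomsday rule: the anchor day for the 1900s is Wednesday. For year 42: 42÷12 = 3 r 6, and 6÷4 = 1, so 3+6+1 = 10.
Wednesday + 10 ≡ Saturday — that's 1942's doomsday.
In June the doomsday date is Jun 6.
Jun 9 is 3 days after Jun 6; 3 mod 7 = 3, so Saturday + 3 = Tuesday.

Tuesday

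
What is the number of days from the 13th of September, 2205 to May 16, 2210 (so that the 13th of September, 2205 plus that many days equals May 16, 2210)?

1706

Sep 13, 2205 → Sep 13, 2206: 365 days.
Sep 13, 2206 → Sep 13, 2207: 365 days.
Sep 13, 2207 → Sep 13, 2208: 366 days (Feb 29, 2208 is in that span).
Sep 13, 2208 → Sep 13, 2209: 365 days.
Sep 13, 2209 → Oct 13, 2209: 30 days (September has 30).
Oct 13, 2209 → Nov 13, 2209: 31 days (October has 31).
Nov 13, 2209 → Dec 13, 2209: 30 days (November has 30).
Dec 13, 2209 → Jan 13, 2210: 31 days (December has 31).
Jan 13, 2210 → Feb 13, 2210: 31 days (January has 31).
Feb 13, 2210 → Mar 13, 2210: 28 days (February has 28).
Mar 13, 2210 → Apr 13, 2210: 31 days (March has 31).
Apr 13, 2210 → May 13, 2210: 30 days (April has 30).
May 13, 2210 → May 16, 2210: 3 days.
Total: 1706 days.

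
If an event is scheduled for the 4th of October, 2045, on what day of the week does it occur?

January 1, 2045 is a Sunday.
Jan 1, 2045 → Feb 1, 2045: 31 days (January has 31).
Feb 1, 2045 → Mar 1, 2045: 28 days (February has 28).
Mar 1, 2045 → Apr 1, 2045: 31 days (March has 31).
Apr 1, 2045 → May 1, 2045: 30 days (April has 30).
May 1, 2045 → Jun 1, 2045: 31 days (May has 31).
Jun 1, 2045 → Jul 1, 2045: 30 days (June has 30).
Jul 1, 2045 → Aug 1, 2045: 31 days (July has 31).
Aug 1, 2045 → Sep 1, 2045: 31 days (August has 31).
Sep 1, 2045 → Oct 1, 2045: 30 days (September has 30).
Oct 1, 2045 → Oct 4, 2045: 3 days.
Total: 276 days.
276 mod 7 = 3, so Sunday + 3 = Wednesday.

Wednesday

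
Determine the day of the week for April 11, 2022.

Monday

Doomsday rule: the anchor day for the 2000s is Tuesday. For year 22: 22÷12 = 1 r 10, and 10÷4 = 2, so 1+10+2 = 13.
Tuesday + 13 ≡ Monday — that's 2022's doomsday.
In April the doomsday date is Apr 4.
Apr 11 is 7 days after Apr 4; 7 mod 7 = 0, so Monday + 0 = Monday.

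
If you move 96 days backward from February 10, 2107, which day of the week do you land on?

Feb 10, 2107 is a Thursday.
96 mod 7 = 5, so 96 days before a Thursday is Thursday − 5 = Saturday.

Saturday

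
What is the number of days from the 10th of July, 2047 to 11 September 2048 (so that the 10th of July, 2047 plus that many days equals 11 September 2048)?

429

Jul 10, 2047 → Jul 10, 2048: 366 days (Feb 29, 2048 is in that span).
Jul 10, 2048 → Aug 10, 2048: 31 days (July has 31).
Aug 10, 2048 → Sep 10, 2048: 31 days (August has 31).
Sep 10, 2048 → Sep 11, 2048: 1 days.
Total: 429 days.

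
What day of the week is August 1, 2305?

Doomsday rule: the anchor day for the 2300s is Wednesday. For year 05: 5÷12 = 0 r 5, and 5÷4 = 1, so 0+5+1 = 6.
Wednesday + 6 ≡ Tuesday — that's 2305's doomsday.
In August the doomsday date is Aug 8.
Aug 1 is 7 days before Aug 8; 7 mod 7 = 0, so Tuesday − 0 = Tuesday.

Tuesday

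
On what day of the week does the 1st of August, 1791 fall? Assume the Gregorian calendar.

Doomsday rule: the anchor day for the 1700s is Sunday. For year 91: 91÷12 = 7 r 7, and 7÷4 = 1, so 7+7+1 = 15.
Sunday + 15 ≡ Monday — that's 1791's doomsday.
In August the doomsday date is Aug 8.
Aug 1 is 7 days before Aug 8; 7 mod 7 = 0, so Monday − 0 = Monday.

Monday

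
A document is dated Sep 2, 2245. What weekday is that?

January 1, 2245 is a Wednesday.
Jan 1, 2245 → Feb 1, 2245: 31 days (January has 31).
Feb 1, 2245 → Mar 1, 2245: 28 days (February has 28).
Mar 1, 2245 → Apr 1, 2245: 31 days (March has 31).
Apr 1, 2245 → May 1, 2245: 30 days (April has 30).
May 1, 2245 → Jun 1, 2245: 31 days (May has 31).
Jun 1, 2245 → Jul 1, 2245: 30 days (June has 30).
Jul 1, 2245 → Aug 1, 2245: 31 days (July has 31).
Aug 1, 2245 → Sep 1, 2245: 31 days (August has 31).
Sep 1, 2245 → Sep 2, 2245: 1 days.
Total: 244 days.
244 mod 7 = 6, so Wednesday + 6 = Tuesday.

Tuesday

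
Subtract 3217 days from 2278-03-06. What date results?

−365 (one year) → Mar 6, 2277 (2852 left).
−365 (one year) → Mar 6, 2276 (2487 left).
−366 (one year; includes Feb 29, 2276) → Mar 6, 2275 (2121 left).
−365 (one year) → Mar 6, 2274 (1756 left).
−365 (one year) → Mar 6, 2273 (1391 left).
−365 (one year) → Mar 6, 2272 (1026 left).
−366 (one year; includes Feb 29, 2272) → Mar 6, 2271 (660 left).
−365 (one year) → Mar 6, 2270 (295 left).
−6 → Feb 28, 2270 (end of Feb, 28 days; 289 left).
−28 → Jan 31, 2270 (end of Jan, 31 days; 261 left).
−31 → Dec 31, 2269 (end of Dec, 31 days; 230 left).
−31 → Nov 30, 2269 (end of Nov, 30 days; 199 left).
−30 → Oct 31, 2269 (end of Oct, 31 days; 169 left).
−31 → Sep 30, 2269 (end of Sep, 30 days; 138 left).
−30 → Aug 31, 2269 (end of Aug, 31 days; 108 left).
−31 → Jul 31, 2269 (end of Jul, 31 days; 77 left).
−31 → Jun 30, 2269 (end of Jun, 30 days; 46 left).
−30 → May 31, 2269 (end of May, 31 days; 16 left).
−16 → May 15, 2269.

May 15, 2269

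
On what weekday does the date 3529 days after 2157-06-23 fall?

Friday

Jun 23, 2157 is a Thursday.
3529 mod 7 = 1, so 3529 days after a Thursday is Thursday + 1 = Friday.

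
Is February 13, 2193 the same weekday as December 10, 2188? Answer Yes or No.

From Dec 10, 2188 to Feb 13, 2193 is 1526 days.
1526 mod 7 = 0, so they are the same weekday.
(Dec 10, 2188 is a Wednesday; Feb 13, 2193 is a Wednesday.)

Yes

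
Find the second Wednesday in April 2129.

April 1, 2129 is a Friday.
The first Wednesday is therefore April 6 (5 days later).
The second Wednesday is 6 + 1×7 = April 13.

April 13, 2129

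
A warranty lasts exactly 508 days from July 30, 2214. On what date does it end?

+365 (one year) → Jul 30, 2215 (143 left).
Jul has 31 days: +2 → Aug 1, 2215 (141 left).
Aug has 31 days: +31 → Sep 1, 2215 (110 left).
Sep has 30 days: +30 → Oct 1, 2215 (80 left).
Oct has 31 days: +31 → Nov 1, 2215 (49 left).
Nov has 30 days: +30 → Dec 1, 2215 (19 left).
+19 → Dec 20, 2215.

December 20, 2215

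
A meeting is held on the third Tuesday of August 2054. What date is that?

August 1, 2054 is a Saturday.
The first Tuesday is therefore August 4 (3 days later).
The third Tuesday is 4 + 2×7 = August 18.

August 18, 2054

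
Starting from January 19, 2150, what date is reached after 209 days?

August 16, 2150

Jan has 31 days: +13 → Feb 1, 2150 (196 left).
Feb has 28 days: +28 → Mar 1, 2150 (168 left).
Mar has 31 days: +31 → Apr 1, 2150 (137 left).
Apr has 30 days: +30 → May 1, 2150 (107 left).
May has 31 days: +31 → Jun 1, 2150 (76 left).
Jun has 30 days: +30 → Jul 1, 2150 (46 left).
Jul has 31 days: +31 → Aug 1, 2150 (15 left).
+15 → Aug 16, 2150.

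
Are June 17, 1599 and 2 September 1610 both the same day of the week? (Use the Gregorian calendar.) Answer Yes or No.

From Jun 17, 1599 to Sep 2, 1610 is 4095 days.
4095 mod 7 = 0, so they are the same weekday.
(Jun 17, 1599 is a Thursday; Sep 2, 1610 is a Thursday.)

Yes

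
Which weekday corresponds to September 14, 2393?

Tuesday

Doomsday rule: the anchor day for the 2300s is Wednesday. For year 93: 93÷12 = 7 r 9, and 9÷4 = 2, so 7+9+2 = 18.
Wednesday + 18 ≡ Sunday — that's 2393's doomsday.
In September the doomsday date is Sep 5.
Sep 14 is 9 days after Sep 5; 9 mod 7 = 2, so Sunday + 2 = Tuesday.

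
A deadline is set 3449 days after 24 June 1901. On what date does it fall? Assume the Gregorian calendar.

+365 (one year) → Jun 24, 1902 (3084 left).
+365 (one year) → Jun 24, 1903 (2719 left).
+366 (one year; includes Feb 29, 1904) → Jun 24, 1904 (2353 left).
+365 (one year) → Jun 24, 1905 (1988 left).
+365 (one year) → Jun 24, 1906 (1623 left).
+365 (one year) → Jun 24, 1907 (1258 left).
+366 (one year; includes Feb 29, 1908) → Jun 24, 1908 (892 left).
+365 (one year) → Jun 24, 1909 (527 left).
+365 (one year) → Jun 24, 1910 (162 left).
Jun has 30 days: +7 → Jul 1, 1910 (155 left).
Jul has 31 days: +31 → Aug 1, 1910 (124 left).
Aug has 31 days: +31 → Sep 1, 1910 (93 left).
Sep has 30 days: +30 → Oct 1, 1910 (63 left).
Oct has 31 days: +31 → Nov 1, 1910 (32 left).
Nov has 30 days: +30 → Dec 1, 1910 (2 left).
+2 → Dec 3, 1910.

December 3, 1910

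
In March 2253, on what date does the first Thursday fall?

March 3, 2253

March 1, 2253 is a Tuesday.
The first Thursday is therefore March 3 (2 days later).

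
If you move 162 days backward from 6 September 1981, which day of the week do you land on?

Saturday

Sep 6, 1981 is a Sunday.
162 mod 7 = 1, so 162 days before a Sunday is Sunday − 1 = Saturday.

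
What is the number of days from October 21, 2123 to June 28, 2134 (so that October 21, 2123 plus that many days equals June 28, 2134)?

3903

Oct 21, 2123 → Oct 21, 2124: 366 days (Feb 29, 2124 is in that span).
Oct 21, 2124 → Oct 21, 2125: 365 days.
Oct 21, 2125 → Oct 21, 2126: 365 days.
Oct 21, 2126 → Oct 21, 2127: 365 days.
Oct 21, 2127 → Oct 21, 2128: 366 days (Feb 29, 2128 is in that span).
Oct 21, 2128 → Oct 21, 2129: 365 days.
Oct 21, 2129 → Oct 21, 2130: 365 days.
Oct 21, 2130 → Oct 21, 2131: 365 days.
Oct 21, 2131 → Oct 21, 2132: 366 days (Feb 29, 2132 is in that span).
Oct 21, 2132 → Oct 21, 2133: 365 days.
Oct 21, 2133 → Nov 21, 2133: 31 days (October has 31).
Nov 21, 2133 → Dec 21, 2133: 30 days (November has 30).
Dec 21, 2133 → Jan 21, 2134: 31 days (December has 31).
Jan 21, 2134 → Feb 21, 2134: 31 days (January has 31).
Feb 21, 2134 → Mar 21, 2134: 28 days (February has 28).
Mar 21, 2134 → Apr 21, 2134: 31 days (March has 31).
Apr 21, 2134 → May 21, 2134: 30 days (April has 30).
May 21, 2134 → Jun 21, 2134: 31 days (May has 31).
Jun 21, 2134 → Jun 28, 2134: 7 days.
Total: 3903 days.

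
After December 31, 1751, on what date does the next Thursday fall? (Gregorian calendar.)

January 6, 1752

Dec 31, 1751 is a Friday.
From Friday to the next Thursday is 6 days.
Dec 31, 1751 + 6 = Jan 6, 1752.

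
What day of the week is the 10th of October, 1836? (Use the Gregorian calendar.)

Monday

Doomsday rule: the anchor day for the 1800s is Friday. For year 36: 36÷12 = 3 r 0, and 0÷4 = 0, so 3+0+0 = 3.
Friday + 3 ≡ Monday — that's 1836's doomsday.
In October the doomsday date is Oct 10.
Oct 10 is the doomsday itself: Monday.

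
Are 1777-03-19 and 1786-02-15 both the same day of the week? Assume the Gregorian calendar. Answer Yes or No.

Yes

From Mar 19, 1777 to Feb 15, 1786 is 3255 days.
3255 mod 7 = 0, so they are the same weekday.
(Mar 19, 1777 is a Wednesday; Feb 15, 1786 is a Wednesday.)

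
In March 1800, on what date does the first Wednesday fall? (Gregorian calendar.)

March 1, 1800 is a Saturday.
The first Wednesday is therefore March 5 (4 days later).

March 5, 1800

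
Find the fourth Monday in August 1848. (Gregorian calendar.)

August 1, 1848 is a Tuesday.
The first Monday is therefore August 7 (6 days later).
The fourth Monday is 7 + 3×7 = August 28.

August 28, 1848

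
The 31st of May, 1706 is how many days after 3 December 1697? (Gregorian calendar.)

3100

Dec 3, 1697 → Dec 3, 1698: 365 days.
Dec 3, 1698 → Dec 3, 1699: 365 days.
Dec 3, 1699 → Dec 3, 1700: 365 days.
Dec 3, 1700 → Dec 3, 1701: 365 days.
Dec 3, 1701 → Dec 3, 1702: 365 days.
Dec 3, 1702 → Dec 3, 1703: 365 days.
Dec 3, 1703 → Dec 3, 1704: 366 days (Feb 29, 1704 is in that span).
Dec 3, 1704 → Dec 3, 1705: 365 days.
Dec 3, 1705 → Jan 3, 1706: 31 days (December has 31).
Jan 3, 1706 → Feb 3, 1706: 31 days (January has 31).
Feb 3, 1706 → Mar 3, 1706: 28 days (February has 28).
Mar 3, 1706 → Apr 3, 1706: 31 days (March has 31).
Apr 3, 1706 → May 3, 1706: 30 days (April has 30).
May 3, 1706 → May 31, 1706: 28 days.
Total: 3100 days.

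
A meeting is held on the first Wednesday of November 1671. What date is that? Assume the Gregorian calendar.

November 1, 1671 is a Sunday.
The first Wednesday is therefore November 4 (3 days later).

November 4, 1671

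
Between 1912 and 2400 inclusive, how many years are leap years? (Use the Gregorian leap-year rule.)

120

Multiples of 4 in [1912,2400]: 123.
Of those, multiples of 100: 5 (not leap unless ÷400).
Multiples of 400: 2.
Leap years = 123 − 5 + 2 = 120.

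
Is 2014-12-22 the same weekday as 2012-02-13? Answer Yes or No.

Yes

From Feb 13, 2012 to Dec 22, 2014 is 1043 days.
1043 mod 7 = 0, so they are the same weekday.
(Feb 13, 2012 is a Monday; Dec 22, 2014 is a Monday.)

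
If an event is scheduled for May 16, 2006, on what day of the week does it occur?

Tuesday

January 1, 2006 is a Sunday.
Jan 1, 2006 → Feb 1, 2006: 31 days (January has 31).
Feb 1, 2006 → Mar 1, 2006: 28 days (February has 28).
Mar 1, 2006 → Apr 1, 2006: 31 days (March has 31).
Apr 1, 2006 → May 1, 2006: 30 days (April has 30).
May 1, 2006 → May 16, 2006: 15 days.
Total: 135 days.
135 mod 7 = 2, so Sunday + 2 = Tuesday.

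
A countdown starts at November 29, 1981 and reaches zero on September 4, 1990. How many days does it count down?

Nov 29, 1981 → Nov 29, 1982: 365 days.
Nov 29, 1982 → Nov 29, 1983: 365 days.
Nov 29, 1983 → Nov 29, 1984: 366 days (Feb 29, 1984 is in that span).
Nov 29, 1984 → Nov 29, 1985: 365 days.
Nov 29, 1985 → Nov 29, 1986: 365 days.
Nov 29, 1986 → Nov 29, 1987: 365 days.
Nov 29, 1987 → Nov 29, 1988: 366 days (Feb 29, 1988 is in that span).
Nov 29, 1988 → Nov 29, 1989: 365 days.
Nov 29, 1989 → Dec 29, 1989: 30 days (November has 30).
Dec 29, 1989 → Jan 29, 1990: 31 days (December has 31).
Jan 29, 1990 → Feb 28, 1990: 30 days (January has 31).
Feb 28, 1990 → Mar 28, 1990: 28 days (February has 28).
Mar 28, 1990 → Apr 28, 1990: 31 days (March has 31).
Apr 28, 1990 → May 28, 1990: 30 days (April has 30).
May 28, 1990 → Jun 28, 1990: 31 days (May has 31).
Jun 28, 1990 → Jul 28, 1990: 30 days (June has 30).
Jul 28, 1990 → Aug 28, 1990: 31 days (July has 31).
Aug 28, 1990 → Sep 4, 1990: 7 days.
Total: 3201 days.

3201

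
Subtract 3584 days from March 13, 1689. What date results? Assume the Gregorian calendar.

−365 (one year) → Mar 13, 1688 (3219 left).
−366 (one year; includes Feb 29, 1688) → Mar 13, 1687 (2853 left).
−365 (one year) → Mar 13, 1686 (2488 left).
−365 (one year) → Mar 13, 1685 (2123 left).
−365 (one year) → Mar 13, 1684 (1758 left).
−366 (one year; includes Feb 29, 1684) → Mar 13, 1683 (1392 left).
−365 (one year) → Mar 13, 1682 (1027 left).
−365 (one year) → Mar 13, 1681 (662 left).
−365 (one year) → Mar 13, 1680 (297 left).
−13 → Feb 29, 1680 (end of Feb, 29 days; 284 left).
−29 → Jan 31, 1680 (end of Jan, 31 days; 255 left).
−31 → Dec 31, 1679 (end of Dec, 31 days; 224 left).
−31 → Nov 30, 1679 (end of Nov, 30 days; 193 left).
−30 → Oct 31, 1679 (end of Oct, 31 days; 163 left).
−31 → Sep 30, 1679 (end of Sep, 30 days; 132 left).
−30 → Aug 31, 1679 (end of Aug, 31 days; 102 left).
−31 → Jul 31, 1679 (end of Jul, 31 days; 71 left).
−31 → Jun 30, 1679 (end of Jun, 30 days; 40 left).
−30 → May 31, 1679 (end of May, 31 days; 10 left).
−10 → May 21, 1679.

May 21, 1679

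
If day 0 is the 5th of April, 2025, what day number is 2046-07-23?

Apr 5, 2025 → Apr 5, 2026: 365 days.
Apr 5, 2026 → Apr 5, 2027: 365 days.
Apr 5, 2027 → Apr 5, 2028: 366 days (Feb 29, 2028 is in that span).
Apr 5, 2028 → Apr 5, 2029: 365 days.
Apr 5, 2029 → Apr 5, 2030: 365 days.
Apr 5, 2030 → Apr 5, 2031: 365 days.
Apr 5, 2031 → Apr 5, 2032: 366 days (Feb 29, 2032 is in that span).
Apr 5, 2032 → Apr 5, 2033: 365 days.
Apr 5, 2033 → Apr 5, 2034: 365 days.
Apr 5, 2034 → Apr 5, 2035: 365 days.
Apr 5, 2035 → Apr 5, 2036: 366 days (Feb 29, 2036 is in that span).
Apr 5, 2036 → Apr 5, 2037: 365 days.
Apr 5, 2037 → Apr 5, 2038: 365 days.
Apr 5, 2038 → Apr 5, 2039: 365 days.
Apr 5, 2039 → Apr 5, 2040: 366 days (Feb 29, 2040 is in that span).
Apr 5, 2040 → Apr 5, 2041: 365 days.
Apr 5, 2041 → Apr 5, 2042: 365 days.
Apr 5, 2042 → Apr 5, 2043: 365 days.
Apr 5, 2043 → Apr 5, 2044: 366 days (Feb 29, 2044 is in that span).
Apr 5, 2044 → Apr 5, 2045: 365 days.
Apr 5, 2045 → Apr 5, 2046: 365 days.
Apr 5, 2046 → May 5, 2046: 30 days (April has 30).
May 5, 2046 → Jun 5, 2046: 31 days (May has 31).
Jun 5, 2046 → Jul 5, 2046: 30 days (June has 30).
Jul 5, 2046 → Jul 23, 2046: 18 days.
Total: 7779 days.

7779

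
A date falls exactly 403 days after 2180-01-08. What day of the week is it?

Jan 8, 2180 is a Saturday.
403 mod 7 = 4, so 403 days after a Saturday is Saturday + 4 = Wednesday.

Wednesday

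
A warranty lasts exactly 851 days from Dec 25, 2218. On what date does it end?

April 24, 2221

+365 (one year) → Dec 25, 2219 (486 left).
+366 (one year; includes Feb 29, 2220) → Dec 25, 2220 (120 left).
Dec has 31 days: +7 → Jan 1, 2221 (113 left).
Jan has 31 days: +31 → Feb 1, 2221 (82 left).
Feb has 28 days: +28 → Mar 1, 2221 (54 left).
Mar has 31 days: +31 → Apr 1, 2221 (23 left).
+23 → Apr 24, 2221.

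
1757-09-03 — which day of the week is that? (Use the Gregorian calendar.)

Saturday

Doomsday rule: the anchor day for the 1700s is Sunday. For year 57: 57÷12 = 4 r 9, and 9÷4 = 2, so 4+9+2 = 15.
Sunday + 15 ≡ Monday — that's 1757's doomsday.
In September the doomsday date is Sep 5.
Sep 3 is 2 days before Sep 5; 2 mod 7 = 2, so Monday − 2 = Saturday.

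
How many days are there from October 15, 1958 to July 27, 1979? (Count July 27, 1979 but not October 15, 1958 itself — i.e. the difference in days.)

Oct 15, 1958 → Oct 15, 1959: 365 days.
Oct 15, 1959 → Oct 15, 1960: 366 days (Feb 29, 1960 is in that span).
Oct 15, 1960 → Oct 15, 1961: 365 days.
Oct 15, 1961 → Oct 15, 1962: 365 days.
Oct 15, 1962 → Oct 15, 1963: 365 days.
Oct 15, 1963 → Oct 15, 1964: 366 days (Feb 29, 1964 is in that span).
Oct 15, 1964 → Oct 15, 1965: 365 days.
Oct 15, 1965 → Oct 15, 1966: 365 days.
Oct 15, 1966 → Oct 15, 1967: 365 days.
Oct 15, 1967 → Oct 15, 1968: 366 days (Feb 29, 1968 is in that span).
Oct 15, 1968 → Oct 15, 1969: 365 days.
Oct 15, 1969 → Oct 15, 1970: 365 days.
Oct 15, 1970 → Oct 15, 1971: 365 days.
Oct 15, 1971 → Oct 15, 1972: 366 days (Feb 29, 1972 is in that span).
Oct 15, 1972 → Oct 15, 1973: 365 days.
Oct 15, 1973 → Oct 15, 1974: 365 days.
Oct 15, 1974 → Oct 15, 1975: 365 days.
Oct 15, 1975 → Oct 15, 1976: 366 days (Feb 29, 1976 is in that span).
Oct 15, 1976 → Oct 15, 1977: 365 days.
Oct 15, 1977 → Oct 15, 1978: 365 days.
Oct 15, 1978 → Nov 15, 1978: 31 days (October has 31).
Nov 15, 1978 → Dec 15, 1978: 30 days (November has 30).
Dec 15, 1978 → Jan 15, 1979: 31 days (December has 31).
Jan 15, 1979 → Feb 15, 1979: 31 days (January has 31).
Feb 15, 1979 → Mar 15, 1979: 28 days (February has 28).
Mar 15, 1979 → Apr 15, 1979: 31 days (March has 31).
Apr 15, 1979 → May 15, 1979: 30 days (April has 30).
May 15, 1979 → Jun 15, 1979: 31 days (May has 31).
Jun 15, 1979 → Jul 15, 1979: 30 days (June has 30).
Jul 15, 1979 → Jul 27, 1979: 12 days.
Total: 7590 days.

7590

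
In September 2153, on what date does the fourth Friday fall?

September 1, 2153 is a Saturday.
The first Friday is therefore September 7 (6 days later).
The fourth Friday is 7 + 3×7 = September 28.

September 28, 2153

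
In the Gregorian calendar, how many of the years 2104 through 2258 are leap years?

Multiples of 4 in [2104,2258]: 39.
Of those, multiples of 100: 1 (not leap unless ÷400).
Multiples of 400: 0.
Leap years = 39 − 1 + 0 = 38.

38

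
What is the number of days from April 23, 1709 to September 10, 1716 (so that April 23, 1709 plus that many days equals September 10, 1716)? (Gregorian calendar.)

Apr 23, 1709 → Apr 23, 1710: 365 days.
Apr 23, 1710 → Apr 23, 1711: 365 days.
Apr 23, 1711 → Apr 23, 1712: 366 days (Feb 29, 1712 is in that span).
Apr 23, 1712 → Apr 23, 1713: 365 days.
Apr 23, 1713 → Apr 23, 1714: 365 days.
Apr 23, 1714 → Apr 23, 1715: 365 days.
Apr 23, 1715 → Apr 23, 1716: 366 days (Feb 29, 1716 is in that span).
Apr 23, 1716 → May 23, 1716: 30 days (April has 30).
May 23, 1716 → Jun 23, 1716: 31 days (May has 31).
Jun 23, 1716 → Jul 23, 1716: 30 days (June has 30).
Jul 23, 1716 → Aug 23, 1716: 31 days (July has 31).
Aug 23, 1716 → Sep 10, 1716: 18 days.
Total: 2697 days.

2697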